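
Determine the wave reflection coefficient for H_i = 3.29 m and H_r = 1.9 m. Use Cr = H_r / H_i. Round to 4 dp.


Cr = H_r / H_i
Cr = 1.9 / 3.29
Cr = 0.5775

0.5775


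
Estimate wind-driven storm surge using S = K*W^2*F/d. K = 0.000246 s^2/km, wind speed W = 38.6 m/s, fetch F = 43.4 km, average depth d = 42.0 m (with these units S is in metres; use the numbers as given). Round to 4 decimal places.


S = K * W^2 * F / d
W^2 = 38.6^2 = 1489.96
S = 0.000246 * 1489.96 * 43.4 / 42.0
Numerator = 0.000246 * 1489.96 * 43.4 = 15.907409
S = 15.907409 / 42.0 = 0.3787 m

0.3787


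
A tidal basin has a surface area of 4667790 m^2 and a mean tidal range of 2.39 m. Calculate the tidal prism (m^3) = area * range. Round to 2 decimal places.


Tidal prism = Area * Tidal range
P = 4667790 * 2.39
P = 11156018.10 m^3

11156018.10


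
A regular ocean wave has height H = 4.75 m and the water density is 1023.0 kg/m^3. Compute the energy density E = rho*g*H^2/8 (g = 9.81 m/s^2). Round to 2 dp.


E = (1/8) * rho * g * H^2
E = (1/8) * 1023.0 * 9.81 * 4.75^2
E = 0.125 * 1023.0 * 9.81 * 22.5625
E = 28303.61 J/m^2

28303.61


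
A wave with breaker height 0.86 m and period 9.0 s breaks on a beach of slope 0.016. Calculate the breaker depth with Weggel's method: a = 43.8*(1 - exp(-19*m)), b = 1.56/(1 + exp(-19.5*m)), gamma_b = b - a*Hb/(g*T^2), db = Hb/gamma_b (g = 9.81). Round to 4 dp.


a = 43.8 * (1 - exp(-19 * m))
exp(-19 * 0.016) = exp(-0.3040) = 0.737861
a = 43.8 * (1 - 0.737861) = 11.481694
b = 1.56 / (1 + exp(-19.5 * m))
exp(-19.5 * 0.016) = exp(-0.3120) = 0.731982
b = 1.56 / (1 + 0.731982) = 0.900702
Hb / (g * T^2) = 0.86 / (9.81 * 9.0^2) = 0.86 / 794.6100 = 0.00108229
gamma_b = b - a * Hb/(g*T^2) = 0.900702 - 11.481694 * 0.00108229 = 0.888276
db = Hb / gamma_b = 0.86 / 0.888276
db = 0.9682 m

0.9682


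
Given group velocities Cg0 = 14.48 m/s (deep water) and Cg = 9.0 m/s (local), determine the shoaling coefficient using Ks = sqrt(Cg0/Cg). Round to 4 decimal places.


Ks = sqrt(Cg0 / Cg)
Ks = sqrt(14.48 / 9.0)
Ks = sqrt(1.6089)
Ks = 1.2684

1.2684


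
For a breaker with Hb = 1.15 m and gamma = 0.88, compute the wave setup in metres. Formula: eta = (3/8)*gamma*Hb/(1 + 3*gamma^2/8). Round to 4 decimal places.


eta = (3/8) * gamma * Hb / (1 + 3*gamma^2/8)
Numerator = (3/8) * 0.88 * 1.15 = 0.379500
Denominator = 1 + 3*0.88^2/8 = 1 + 0.290400 = 1.290400
eta = 0.379500 / 1.290400
eta = 0.2941 m

0.2941


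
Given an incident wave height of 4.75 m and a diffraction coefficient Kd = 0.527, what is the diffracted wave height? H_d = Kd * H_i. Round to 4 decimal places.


H_d = Kd * H_i
H_d = 0.527 * 4.75
H_d = 2.5033 m

2.5033


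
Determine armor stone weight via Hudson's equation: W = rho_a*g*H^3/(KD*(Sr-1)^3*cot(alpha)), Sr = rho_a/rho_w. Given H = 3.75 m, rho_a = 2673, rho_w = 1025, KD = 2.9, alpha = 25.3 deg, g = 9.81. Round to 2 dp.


Sr = rho_a / rho_w = 2673 / 1025 = 2.607805
(Sr - 1) = 1.607805
(Sr - 1)^3 = 4.156234
cot(25.3) = 1 / tan(25.3) = 1 / 0.472698 = 2.115516
Numerator = 2673 * 9.81 * 3.75^3 = 1382807.6367
Denominator = 2.9 * 4.156234 * 2.115516 = 25.498487
W = 1382807.6367 / 25.498487
W = 54230.97 N

54230.97


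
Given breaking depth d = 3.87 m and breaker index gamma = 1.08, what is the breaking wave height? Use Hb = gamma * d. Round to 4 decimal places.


Hb = gamma * d
Hb = 1.08 * 3.87
Hb = 4.1796 m

4.1796


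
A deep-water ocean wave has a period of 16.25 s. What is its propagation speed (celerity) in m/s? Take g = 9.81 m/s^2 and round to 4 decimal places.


We use the deep-water celerity formula:
C = g * T / (2 * pi)
C = 9.81 * 16.25 / (2 * 3.14159...)
C = 159.412500 / 6.283185
C = 25.3713 m/s

25.3713


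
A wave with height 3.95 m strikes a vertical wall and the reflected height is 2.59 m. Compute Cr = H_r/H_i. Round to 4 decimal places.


Cr = H_r / H_i
Cr = 2.59 / 3.95
Cr = 0.6557

0.6557


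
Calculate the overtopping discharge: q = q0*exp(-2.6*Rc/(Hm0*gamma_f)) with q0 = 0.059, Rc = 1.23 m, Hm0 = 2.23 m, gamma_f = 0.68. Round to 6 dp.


q = q0 * exp(-2.6 * Rc / (Hm0 * gamma_f))
Exponent = -2.6 * 1.23 / (2.23 * 0.68)
= -2.6 * 1.23 / 1.5164
= -2.108942
exp(-2.108942) = 0.121366
q = 0.059 * 0.121366
q = 0.007161 m^3/s/m

0.007161


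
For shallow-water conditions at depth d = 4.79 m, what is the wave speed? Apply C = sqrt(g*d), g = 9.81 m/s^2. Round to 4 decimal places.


Using the shallow-water approximation:
C = sqrt(g * d) = sqrt(9.81 * 4.79)
C = sqrt(46.9899)
C = 6.8549 m/s

6.8549


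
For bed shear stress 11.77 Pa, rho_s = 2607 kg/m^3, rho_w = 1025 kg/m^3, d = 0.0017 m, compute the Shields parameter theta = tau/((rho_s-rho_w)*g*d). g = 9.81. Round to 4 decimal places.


theta = tau / ((rho_s - rho_w) * g * d)
rho_s - rho_w = 2607 - 1025 = 1582
Denominator = 1582 * 9.81 * 0.0017 = 26.383014
theta = 11.77 / 26.383014
theta = 0.4461

0.4461


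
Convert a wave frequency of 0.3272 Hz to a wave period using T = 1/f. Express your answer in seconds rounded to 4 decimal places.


T = 1 / f
T = 1 / 0.3272
T = 3.0562 s

3.0562


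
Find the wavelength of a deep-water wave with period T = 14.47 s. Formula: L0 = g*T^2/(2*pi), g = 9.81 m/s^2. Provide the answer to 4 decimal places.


L0 = g * T^2 / (2 * pi)
L0 = 9.81 * 14.47^2 / (2 * pi)
L0 = 9.81 * 209.3809 / 6.28319
L0 = 2054.0266 / 6.28319
L0 = 326.9085 m

326.9085


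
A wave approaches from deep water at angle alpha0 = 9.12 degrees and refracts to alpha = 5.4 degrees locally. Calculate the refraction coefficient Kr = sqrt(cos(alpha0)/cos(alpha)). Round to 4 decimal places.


Kr = sqrt(cos(alpha0) / cos(alpha))
cos(9.12) = 0.987359
cos(5.4) = 0.995562
Kr = sqrt(0.987359 / 0.995562)
Kr = sqrt(0.991760)
Kr = 0.9959

0.9959


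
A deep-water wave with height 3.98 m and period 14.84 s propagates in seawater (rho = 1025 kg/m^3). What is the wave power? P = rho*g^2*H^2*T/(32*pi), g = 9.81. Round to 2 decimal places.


P = rho * g^2 * H^2 * T / (32 * pi)
P = 1025 * 9.81^2 * 3.98^2 * 14.84 / (32 * pi)
P = 1025 * 96.2361 * 15.8404 * 14.84 / 100.53096
P = 230654.58 W/m

230654.58


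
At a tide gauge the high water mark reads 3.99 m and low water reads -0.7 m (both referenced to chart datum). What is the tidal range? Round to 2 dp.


Tidal range = High water - Low water
Tidal range = 3.99 - (-0.7)
Tidal range = 4.69 m

4.69


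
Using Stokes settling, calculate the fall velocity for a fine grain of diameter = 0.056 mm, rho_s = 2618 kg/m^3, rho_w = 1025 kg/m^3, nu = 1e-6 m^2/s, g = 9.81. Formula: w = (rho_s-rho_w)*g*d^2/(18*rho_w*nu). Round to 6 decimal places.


w = (rho_s - rho_w) * g * d^2 / (18 * rho_w * nu)
d = 0.056 mm = 0.000056 m
rho_s - rho_w = 2618 - 1025 = 1593
Numerator = 1593 * 9.81 * (0.000056)^2 = 0.000049007307
Denominator = 18 * 1025 * 1e-6 = 0.018450
w = 0.002656 m/s

0.002656


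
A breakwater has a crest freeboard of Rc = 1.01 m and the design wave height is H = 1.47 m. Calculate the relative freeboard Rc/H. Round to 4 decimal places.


Relative freeboard = Rc / H
= 1.01 / 1.47
= 0.6871

0.6871


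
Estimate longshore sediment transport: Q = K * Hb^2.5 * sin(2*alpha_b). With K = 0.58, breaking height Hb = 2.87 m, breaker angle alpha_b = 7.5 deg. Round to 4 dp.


Q = K * Hb^2.5 * sin(2 * alpha_b)
Hb^2.5 = 2.87^2.5 = 13.954194
sin(2 * 7.5) = sin(15.0) = 0.258819
Q = 0.58 * 13.954194 * 0.258819
Q = 2.0947 m^3/s

2.0947


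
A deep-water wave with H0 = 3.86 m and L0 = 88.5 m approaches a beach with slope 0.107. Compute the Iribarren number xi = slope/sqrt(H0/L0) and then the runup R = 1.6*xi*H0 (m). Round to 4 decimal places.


xi = slope / sqrt(H0/L0)
H0/L0 = 3.86/88.5 = 0.043616
sqrt(0.043616) = 0.208844
xi = 0.107 / 0.208844 = 0.512344
R = 1.6 * xi * H0 = 1.6 * 0.512344 * 3.86
R = 3.1642 m

3.1642


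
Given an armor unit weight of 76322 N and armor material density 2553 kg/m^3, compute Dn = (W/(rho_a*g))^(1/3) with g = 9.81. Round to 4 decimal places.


V = W / (rho_a * g)
V = 76322 / (2553 * 9.81)
V = 76322 / 25044.93
V = 3.047403 m^3
Dn = V^(1/3) = 3.047403^(1/3)
Dn = 1.4498 m

1.4498


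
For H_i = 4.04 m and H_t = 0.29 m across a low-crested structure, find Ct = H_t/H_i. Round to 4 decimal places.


Ct = H_t / H_i
Ct = 0.29 / 4.04
Ct = 0.0718

0.0718


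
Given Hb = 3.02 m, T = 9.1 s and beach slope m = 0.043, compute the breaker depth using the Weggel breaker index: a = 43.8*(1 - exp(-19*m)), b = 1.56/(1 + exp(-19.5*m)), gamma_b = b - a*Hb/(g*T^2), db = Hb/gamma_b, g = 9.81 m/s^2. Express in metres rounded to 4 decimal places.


a = 43.8 * (1 - exp(-19 * m))
exp(-19 * 0.043) = exp(-0.8170) = 0.441755
a = 43.8 * (1 - 0.441755) = 24.451134
b = 1.56 / (1 + exp(-19.5 * m))
exp(-19.5 * 0.043) = exp(-0.8385) = 0.432359
b = 1.56 / (1 + 0.432359) = 1.089113
Hb / (g * T^2) = 3.02 / (9.81 * 9.1^2) = 3.02 / 812.3661 = 0.00371754
gamma_b = b - a * Hb/(g*T^2) = 1.089113 - 24.451134 * 0.00371754 = 0.998215
db = Hb / gamma_b = 3.02 / 0.998215
db = 3.0254 m

3.0254


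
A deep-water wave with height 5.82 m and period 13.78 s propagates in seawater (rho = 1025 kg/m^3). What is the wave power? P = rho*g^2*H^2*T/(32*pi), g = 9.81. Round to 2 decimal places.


P = rho * g^2 * H^2 * T / (32 * pi)
P = 1025 * 9.81^2 * 5.82^2 * 13.78 / (32 * pi)
P = 1025 * 96.2361 * 33.8724 * 13.78 / 100.53096
P = 457991.29 W/m

457991.29


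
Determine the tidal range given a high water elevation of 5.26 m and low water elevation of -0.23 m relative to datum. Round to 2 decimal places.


Tidal range = High water - Low water
Tidal range = 5.26 - (-0.23)
Tidal range = 5.49 m

5.49


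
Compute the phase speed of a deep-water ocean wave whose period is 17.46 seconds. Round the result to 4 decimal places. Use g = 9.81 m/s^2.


We use the deep-water celerity formula:
C = g * T / (2 * pi)
C = 9.81 * 17.46 / (2 * 3.14159...)
C = 171.282600 / 6.283185
C = 27.2605 m/s

27.2605


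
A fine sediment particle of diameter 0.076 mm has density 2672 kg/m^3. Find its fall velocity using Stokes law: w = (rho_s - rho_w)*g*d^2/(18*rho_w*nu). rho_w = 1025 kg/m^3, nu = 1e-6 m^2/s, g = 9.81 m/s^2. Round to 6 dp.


w = (rho_s - rho_w) * g * d^2 / (18 * rho_w * nu)
d = 0.076 mm = 0.000076 m
rho_s - rho_w = 2672 - 1025 = 1647
Numerator = 1647 * 9.81 * (0.000076)^2 = 0.000093323236
Denominator = 18 * 1025 * 1e-6 = 0.018450
w = 0.005058 m/s

0.005058


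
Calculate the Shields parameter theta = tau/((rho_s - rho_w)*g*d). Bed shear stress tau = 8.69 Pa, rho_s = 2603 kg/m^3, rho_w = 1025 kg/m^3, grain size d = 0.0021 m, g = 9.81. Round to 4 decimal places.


theta = tau / ((rho_s - rho_w) * g * d)
rho_s - rho_w = 2603 - 1025 = 1578
Denominator = 1578 * 9.81 * 0.0021 = 32.508378
theta = 8.69 / 32.508378
theta = 0.2673

0.2673


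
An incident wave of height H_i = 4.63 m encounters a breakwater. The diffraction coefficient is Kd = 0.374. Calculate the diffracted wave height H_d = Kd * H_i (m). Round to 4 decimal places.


H_d = Kd * H_i
H_d = 0.374 * 4.63
H_d = 1.7316 m

1.7316


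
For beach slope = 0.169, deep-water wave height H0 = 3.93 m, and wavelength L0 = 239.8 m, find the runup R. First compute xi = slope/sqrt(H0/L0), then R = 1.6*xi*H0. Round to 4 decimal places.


xi = slope / sqrt(H0/L0)
H0/L0 = 3.93/239.8 = 0.016389
sqrt(0.016389) = 0.128018
xi = 0.169 / 0.128018 = 1.320125
R = 1.6 * xi * H0 = 1.6 * 1.320125 * 3.93
R = 8.3009 m

8.3009


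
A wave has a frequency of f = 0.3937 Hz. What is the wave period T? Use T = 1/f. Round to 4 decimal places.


T = 1 / f
T = 1 / 0.3937
T = 2.5400 s

2.5400


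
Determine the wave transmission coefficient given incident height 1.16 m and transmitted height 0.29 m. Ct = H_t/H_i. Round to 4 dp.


Ct = H_t / H_i
Ct = 0.29 / 1.16
Ct = 0.2500

0.2500


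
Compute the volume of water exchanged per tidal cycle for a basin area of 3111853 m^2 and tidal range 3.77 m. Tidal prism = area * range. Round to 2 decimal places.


Tidal prism = Area * Tidal range
P = 3111853 * 3.77
P = 11731685.81 m^3

11731685.81


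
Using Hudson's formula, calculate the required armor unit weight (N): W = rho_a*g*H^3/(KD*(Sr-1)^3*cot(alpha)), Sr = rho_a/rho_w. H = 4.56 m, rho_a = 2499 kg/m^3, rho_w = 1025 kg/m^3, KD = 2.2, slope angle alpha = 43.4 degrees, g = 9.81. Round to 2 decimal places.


Sr = rho_a / rho_w = 2499 / 1025 = 2.438049
(Sr - 1) = 1.438049
(Sr - 1)^3 = 2.973862
cot(43.4) = 1 / tan(43.4) = 1 / 0.945653 = 1.057470
Numerator = 2499 * 9.81 * 4.56^3 = 2324501.2898
Denominator = 2.2 * 2.973862 * 1.057470 = 6.918497
W = 2324501.2898 / 6.918497
W = 335983.58 N

335983.58


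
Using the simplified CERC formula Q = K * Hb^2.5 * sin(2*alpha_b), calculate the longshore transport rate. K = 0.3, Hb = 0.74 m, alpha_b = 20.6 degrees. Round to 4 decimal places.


Q = K * Hb^2.5 * sin(2 * alpha_b)
Hb^2.5 = 0.74^2.5 = 0.471063
sin(2 * 20.6) = sin(41.2) = 0.658689
Q = 0.3 * 0.471063 * 0.658689
Q = 0.0931 m^3/s

0.0931


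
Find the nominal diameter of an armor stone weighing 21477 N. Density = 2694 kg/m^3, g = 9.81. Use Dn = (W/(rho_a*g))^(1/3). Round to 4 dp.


V = W / (rho_a * g)
V = 21477 / (2694 * 9.81)
V = 21477 / 26428.14
V = 0.812657 m^3
Dn = V^(1/3) = 0.812657^(1/3)
Dn = 0.9332 m

0.9332


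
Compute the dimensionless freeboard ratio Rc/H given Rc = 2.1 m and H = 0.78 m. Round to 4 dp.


Relative freeboard = Rc / H
= 2.1 / 0.78
= 2.6923

2.6923


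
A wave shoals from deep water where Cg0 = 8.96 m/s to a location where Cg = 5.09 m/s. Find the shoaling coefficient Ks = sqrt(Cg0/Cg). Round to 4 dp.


Ks = sqrt(Cg0 / Cg)
Ks = sqrt(8.96 / 5.09)
Ks = sqrt(1.7603)
Ks = 1.3268

1.3268


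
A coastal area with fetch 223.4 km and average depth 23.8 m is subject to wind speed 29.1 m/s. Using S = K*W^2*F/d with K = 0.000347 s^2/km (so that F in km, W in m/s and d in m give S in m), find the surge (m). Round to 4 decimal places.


S = K * W^2 * F / d
W^2 = 29.1^2 = 846.81
S = 0.000347 * 846.81 * 223.4 / 23.8
Numerator = 0.000347 * 846.81 * 223.4 = 65.644542
S = 65.644542 / 23.8 = 2.7582 m

2.7582


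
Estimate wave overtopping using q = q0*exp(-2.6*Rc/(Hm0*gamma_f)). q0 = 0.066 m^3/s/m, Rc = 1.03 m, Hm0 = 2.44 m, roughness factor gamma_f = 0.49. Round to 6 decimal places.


q = q0 * exp(-2.6 * Rc / (Hm0 * gamma_f))
Exponent = -2.6 * 1.03 / (2.44 * 0.49)
= -2.6 * 1.03 / 1.1956
= -2.239880
exp(-2.239880) = 0.106471
q = 0.066 * 0.106471
q = 0.007027 m^3/s/m

0.007027


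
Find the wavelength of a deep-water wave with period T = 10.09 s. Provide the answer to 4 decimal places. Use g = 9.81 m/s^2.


L0 = g * T^2 / (2 * pi)
L0 = 9.81 * 10.09^2 / (2 * pi)
L0 = 9.81 * 101.8081 / 6.28319
L0 = 998.7375 / 6.28319
L0 = 158.9540 m

158.9540


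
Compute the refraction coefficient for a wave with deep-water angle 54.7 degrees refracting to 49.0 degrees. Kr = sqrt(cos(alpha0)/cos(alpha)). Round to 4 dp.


Kr = sqrt(cos(alpha0) / cos(alpha))
cos(54.7) = 0.577858
cos(49.0) = 0.656059
Kr = sqrt(0.577858 / 0.656059)
Kr = sqrt(0.880801)
Kr = 0.9385

0.9385


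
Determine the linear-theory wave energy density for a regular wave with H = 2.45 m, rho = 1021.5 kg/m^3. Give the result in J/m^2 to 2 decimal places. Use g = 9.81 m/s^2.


E = (1/8) * rho * g * H^2
E = (1/8) * 1021.5 * 9.81 * 2.45^2
E = 0.125 * 1021.5 * 9.81 * 6.0025
E = 7518.82 J/m^2

7518.82


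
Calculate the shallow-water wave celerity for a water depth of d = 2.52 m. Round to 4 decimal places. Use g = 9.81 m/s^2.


Using the shallow-water approximation:
C = sqrt(g * d) = sqrt(9.81 * 2.52)
C = sqrt(24.7212)
C = 4.9720 m/s

4.9720


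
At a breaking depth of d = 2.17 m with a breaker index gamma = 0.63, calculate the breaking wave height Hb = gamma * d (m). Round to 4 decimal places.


Hb = gamma * d
Hb = 0.63 * 2.17
Hb = 1.3671 m

1.3671


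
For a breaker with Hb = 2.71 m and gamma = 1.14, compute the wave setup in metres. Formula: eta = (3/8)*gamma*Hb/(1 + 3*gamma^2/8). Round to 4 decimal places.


eta = (3/8) * gamma * Hb / (1 + 3*gamma^2/8)
Numerator = (3/8) * 1.14 * 2.71 = 1.158525
Denominator = 1 + 3*1.14^2/8 = 1 + 0.487350 = 1.487350
eta = 1.158525 / 1.487350
eta = 0.7789 m

0.7789


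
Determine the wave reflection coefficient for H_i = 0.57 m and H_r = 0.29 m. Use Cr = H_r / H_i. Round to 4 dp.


Cr = H_r / H_i
Cr = 0.29 / 0.57
Cr = 0.5088

0.5088


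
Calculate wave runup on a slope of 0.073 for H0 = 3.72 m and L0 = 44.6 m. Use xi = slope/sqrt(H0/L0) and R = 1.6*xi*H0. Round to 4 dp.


xi = slope / sqrt(H0/L0)
H0/L0 = 3.72/44.6 = 0.083408
sqrt(0.083408) = 0.288805
xi = 0.073 / 0.288805 = 0.252766
R = 1.6 * xi * H0 = 1.6 * 0.252766 * 3.72
R = 1.5045 m

1.5045


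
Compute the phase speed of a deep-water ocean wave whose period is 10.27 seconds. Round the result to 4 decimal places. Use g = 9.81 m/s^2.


We use the deep-water celerity formula:
C = g * T / (2 * pi)
C = 9.81 * 10.27 / (2 * 3.14159...)
C = 100.748700 / 6.283185
C = 16.0347 m/s

16.0347


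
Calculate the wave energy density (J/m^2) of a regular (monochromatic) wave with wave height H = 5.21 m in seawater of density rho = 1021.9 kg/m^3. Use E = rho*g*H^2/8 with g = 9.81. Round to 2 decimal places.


E = (1/8) * rho * g * H^2
E = (1/8) * 1021.9 * 9.81 * 5.21^2
E = 0.125 * 1021.9 * 9.81 * 27.1441
E = 34014.40 J/m^2

34014.40


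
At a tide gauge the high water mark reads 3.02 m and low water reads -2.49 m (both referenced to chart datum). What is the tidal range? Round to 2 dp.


Tidal range = High water - Low water
Tidal range = 3.02 - (-2.49)
Tidal range = 5.51 m

5.51


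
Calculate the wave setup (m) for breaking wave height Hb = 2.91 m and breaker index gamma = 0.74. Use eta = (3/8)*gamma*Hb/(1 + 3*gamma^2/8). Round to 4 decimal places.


eta = (3/8) * gamma * Hb / (1 + 3*gamma^2/8)
Numerator = (3/8) * 0.74 * 2.91 = 0.807525
Denominator = 1 + 3*0.74^2/8 = 1 + 0.205350 = 1.205350
eta = 0.807525 / 1.205350
eta = 0.6700 m

0.6700


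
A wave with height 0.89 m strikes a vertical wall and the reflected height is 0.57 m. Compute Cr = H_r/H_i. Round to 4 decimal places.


Cr = H_r / H_i
Cr = 0.57 / 0.89
Cr = 0.6404

0.6404


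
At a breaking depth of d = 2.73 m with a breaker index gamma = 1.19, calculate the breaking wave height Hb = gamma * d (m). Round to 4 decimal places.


Hb = gamma * d
Hb = 1.19 * 2.73
Hb = 3.2487 m

3.2487


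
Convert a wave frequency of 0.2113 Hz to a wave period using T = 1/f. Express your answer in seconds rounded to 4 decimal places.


T = 1 / f
T = 1 / 0.2113
T = 4.7326 s

4.7326


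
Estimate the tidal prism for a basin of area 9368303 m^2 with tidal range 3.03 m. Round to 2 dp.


Tidal prism = Area * Tidal range
P = 9368303 * 3.03
P = 28385958.09 m^3

28385958.09


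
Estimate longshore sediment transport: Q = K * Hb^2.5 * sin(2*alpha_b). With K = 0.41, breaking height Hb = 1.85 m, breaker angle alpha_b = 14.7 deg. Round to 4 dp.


Q = K * Hb^2.5 * sin(2 * alpha_b)
Hb^2.5 = 1.85^2.5 = 4.655103
sin(2 * 14.7) = sin(29.4) = 0.490904
Q = 0.41 * 4.655103 * 0.490904
Q = 0.9369 m^3/s

0.9369


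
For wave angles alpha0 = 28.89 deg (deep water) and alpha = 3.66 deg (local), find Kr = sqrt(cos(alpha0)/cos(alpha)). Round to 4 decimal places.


Kr = sqrt(cos(alpha0) / cos(alpha))
cos(28.89) = 0.875549
cos(3.66) = 0.997960
Kr = sqrt(0.875549 / 0.997960)
Kr = sqrt(0.877338)
Kr = 0.9367

0.9367


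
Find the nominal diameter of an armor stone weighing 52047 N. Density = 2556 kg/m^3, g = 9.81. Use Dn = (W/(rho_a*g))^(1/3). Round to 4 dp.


V = W / (rho_a * g)
V = 52047 / (2556 * 9.81)
V = 52047 / 25074.36
V = 2.075706 m^3
Dn = V^(1/3) = 2.075706^(1/3)
Dn = 1.2756 m

1.2756


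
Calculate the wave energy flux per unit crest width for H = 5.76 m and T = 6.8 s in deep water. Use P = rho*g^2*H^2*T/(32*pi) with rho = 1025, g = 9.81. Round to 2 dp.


P = rho * g^2 * H^2 * T / (32 * pi)
P = 1025 * 9.81^2 * 5.76^2 * 6.8 / (32 * pi)
P = 1025 * 96.2361 * 33.1776 * 6.8 / 100.53096
P = 221368.54 W/m

221368.54


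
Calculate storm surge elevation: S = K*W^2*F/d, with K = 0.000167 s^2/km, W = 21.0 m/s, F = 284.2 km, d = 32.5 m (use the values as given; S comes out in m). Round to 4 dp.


S = K * W^2 * F / d
W^2 = 21.0^2 = 441.00
S = 0.000167 * 441.00 * 284.2 / 32.5
Numerator = 0.000167 * 441.00 * 284.2 = 20.930477
S = 20.930477 / 32.5 = 0.6440 m

0.6440


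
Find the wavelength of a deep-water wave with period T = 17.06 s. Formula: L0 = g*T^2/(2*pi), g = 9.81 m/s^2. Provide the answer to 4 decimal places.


L0 = g * T^2 / (2 * pi)
L0 = 9.81 * 17.06^2 / (2 * pi)
L0 = 9.81 * 291.0436 / 6.28319
L0 = 2855.1377 / 6.28319
L0 = 454.4093 m

454.4093


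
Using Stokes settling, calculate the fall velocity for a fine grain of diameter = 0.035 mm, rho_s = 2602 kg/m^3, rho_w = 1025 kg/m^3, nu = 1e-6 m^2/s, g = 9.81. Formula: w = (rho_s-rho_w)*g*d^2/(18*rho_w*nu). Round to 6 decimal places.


w = (rho_s - rho_w) * g * d^2 / (18 * rho_w * nu)
d = 0.035 mm = 0.000035 m
rho_s - rho_w = 2602 - 1025 = 1577
Numerator = 1577 * 9.81 * (0.000035)^2 = 0.000018951203
Denominator = 18 * 1025 * 1e-6 = 0.018450
w = 0.001027 m/s

0.001027


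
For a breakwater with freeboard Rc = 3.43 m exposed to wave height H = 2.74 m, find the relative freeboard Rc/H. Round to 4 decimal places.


Relative freeboard = Rc / H
= 3.43 / 2.74
= 1.2518

1.2518


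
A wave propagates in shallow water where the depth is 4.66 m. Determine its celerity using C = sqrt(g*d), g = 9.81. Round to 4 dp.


Using the shallow-water approximation:
C = sqrt(g * d) = sqrt(9.81 * 4.66)
C = sqrt(45.7146)
C = 6.7613 m/s

6.7613


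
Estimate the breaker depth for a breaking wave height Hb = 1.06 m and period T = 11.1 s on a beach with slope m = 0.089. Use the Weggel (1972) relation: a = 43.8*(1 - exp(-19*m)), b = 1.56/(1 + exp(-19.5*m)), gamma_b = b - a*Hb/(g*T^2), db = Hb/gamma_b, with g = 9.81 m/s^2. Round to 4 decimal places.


a = 43.8 * (1 - exp(-19 * m))
exp(-19 * 0.089) = exp(-1.6910) = 0.184335
a = 43.8 * (1 - 0.184335) = 35.726123
b = 1.56 / (1 + exp(-19.5 * m))
exp(-19.5 * 0.089) = exp(-1.7355) = 0.176312
b = 1.56 / (1 + 0.176312) = 1.326179
Hb / (g * T^2) = 1.06 / (9.81 * 11.1^2) = 1.06 / 1208.6901 = 0.00087698
gamma_b = b - a * Hb/(g*T^2) = 1.326179 - 35.726123 * 0.00087698 = 1.294848
db = Hb / gamma_b = 1.06 / 1.294848
db = 0.8186 m

0.8186


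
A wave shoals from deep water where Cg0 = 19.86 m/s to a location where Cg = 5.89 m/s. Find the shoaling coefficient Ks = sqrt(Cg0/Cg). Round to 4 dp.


Ks = sqrt(Cg0 / Cg)
Ks = sqrt(19.86 / 5.89)
Ks = sqrt(3.3718)
Ks = 1.8363

1.8363


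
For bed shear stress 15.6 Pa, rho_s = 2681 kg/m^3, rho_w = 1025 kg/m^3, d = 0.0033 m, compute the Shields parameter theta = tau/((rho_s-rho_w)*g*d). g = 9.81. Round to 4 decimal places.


theta = tau / ((rho_s - rho_w) * g * d)
rho_s - rho_w = 2681 - 1025 = 1656
Denominator = 1656 * 9.81 * 0.0033 = 53.609688
theta = 15.6 / 53.609688
theta = 0.2910

0.2910


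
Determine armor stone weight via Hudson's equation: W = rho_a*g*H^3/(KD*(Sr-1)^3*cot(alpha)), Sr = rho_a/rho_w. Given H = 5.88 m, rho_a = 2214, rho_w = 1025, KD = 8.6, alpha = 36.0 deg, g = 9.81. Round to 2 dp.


Sr = rho_a / rho_w = 2214 / 1025 = 2.160000
(Sr - 1) = 1.160000
(Sr - 1)^3 = 1.560896
cot(36.0) = 1 / tan(36.0) = 1 / 0.726543 = 1.376382
Numerator = 2214 * 9.81 * 5.88^3 = 4415486.9155
Denominator = 8.6 * 1.560896 * 1.376382 = 18.476146
W = 4415486.9155 / 18.476146
W = 238983.12 N

238983.12


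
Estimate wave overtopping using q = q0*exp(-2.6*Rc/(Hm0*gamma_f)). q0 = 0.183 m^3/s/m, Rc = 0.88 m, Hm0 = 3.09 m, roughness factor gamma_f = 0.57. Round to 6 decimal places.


q = q0 * exp(-2.6 * Rc / (Hm0 * gamma_f))
Exponent = -2.6 * 0.88 / (3.09 * 0.57)
= -2.6 * 0.88 / 1.7613
= -1.299040
exp(-1.299040) = 0.272793
q = 0.183 * 0.272793
q = 0.049921 m^3/s/m

0.049921


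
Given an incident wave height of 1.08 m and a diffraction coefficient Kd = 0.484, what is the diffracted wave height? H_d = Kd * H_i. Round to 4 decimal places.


H_d = Kd * H_i
H_d = 0.484 * 1.08
H_d = 0.5227 m

0.5227


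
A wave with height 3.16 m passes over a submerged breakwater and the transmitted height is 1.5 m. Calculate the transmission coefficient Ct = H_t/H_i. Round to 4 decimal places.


Ct = H_t / H_i
Ct = 1.5 / 3.16
Ct = 0.4747

0.4747


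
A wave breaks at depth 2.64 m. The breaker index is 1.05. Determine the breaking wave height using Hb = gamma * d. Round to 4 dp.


Hb = gamma * d
Hb = 1.05 * 2.64
Hb = 2.7720 m

2.7720


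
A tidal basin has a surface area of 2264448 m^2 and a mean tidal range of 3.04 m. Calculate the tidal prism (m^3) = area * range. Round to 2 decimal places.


Tidal prism = Area * Tidal range
P = 2264448 * 3.04
P = 6883921.92 m^3

6883921.92


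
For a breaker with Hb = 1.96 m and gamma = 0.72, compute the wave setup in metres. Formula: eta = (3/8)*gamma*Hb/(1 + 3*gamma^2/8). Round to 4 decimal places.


eta = (3/8) * gamma * Hb / (1 + 3*gamma^2/8)
Numerator = (3/8) * 0.72 * 1.96 = 0.529200
Denominator = 1 + 3*0.72^2/8 = 1 + 0.194400 = 1.194400
eta = 0.529200 / 1.194400
eta = 0.4431 m

0.4431


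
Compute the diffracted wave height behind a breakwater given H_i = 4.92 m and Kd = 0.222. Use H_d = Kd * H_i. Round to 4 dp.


H_d = Kd * H_i
H_d = 0.222 * 4.92
H_d = 1.0922 m

1.0922


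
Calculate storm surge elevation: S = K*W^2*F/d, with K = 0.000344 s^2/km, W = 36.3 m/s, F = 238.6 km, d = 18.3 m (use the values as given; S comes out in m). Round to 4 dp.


S = K * W^2 * F / d
W^2 = 36.3^2 = 1317.69
S = 0.000344 * 1317.69 * 238.6 / 18.3
Numerator = 0.000344 * 1317.69 * 238.6 = 108.153887
S = 108.153887 / 18.3 = 5.9100 m

5.9100


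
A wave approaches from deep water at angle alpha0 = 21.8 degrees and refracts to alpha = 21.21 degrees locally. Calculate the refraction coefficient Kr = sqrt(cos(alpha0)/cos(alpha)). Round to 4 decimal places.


Kr = sqrt(cos(alpha0) / cos(alpha))
cos(21.8) = 0.928486
cos(21.21) = 0.932261
Kr = sqrt(0.928486 / 0.932261)
Kr = sqrt(0.995951)
Kr = 0.9980

0.9980


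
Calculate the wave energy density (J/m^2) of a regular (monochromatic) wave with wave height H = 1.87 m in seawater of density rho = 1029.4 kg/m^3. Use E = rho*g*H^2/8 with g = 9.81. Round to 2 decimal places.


E = (1/8) * rho * g * H^2
E = (1/8) * 1029.4 * 9.81 * 1.87^2
E = 0.125 * 1029.4 * 9.81 * 3.4969
E = 4414.14 J/m^2

4414.14


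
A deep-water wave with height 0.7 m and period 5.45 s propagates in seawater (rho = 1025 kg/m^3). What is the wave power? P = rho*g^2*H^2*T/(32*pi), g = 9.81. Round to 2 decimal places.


P = rho * g^2 * H^2 * T / (32 * pi)
P = 1025 * 9.81^2 * 0.7^2 * 5.45 / (32 * pi)
P = 1025 * 96.2361 * 0.4900 * 5.45 / 100.53096
P = 2620.32 W/m

2620.32


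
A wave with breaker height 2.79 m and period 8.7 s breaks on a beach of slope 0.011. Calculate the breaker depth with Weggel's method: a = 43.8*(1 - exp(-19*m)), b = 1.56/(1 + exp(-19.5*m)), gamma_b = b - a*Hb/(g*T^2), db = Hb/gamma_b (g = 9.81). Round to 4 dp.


a = 43.8 * (1 - exp(-19 * m))
exp(-19 * 0.011) = exp(-0.2090) = 0.811395
a = 43.8 * (1 - 0.811395) = 8.260889
b = 1.56 / (1 + exp(-19.5 * m))
exp(-19.5 * 0.011) = exp(-0.2145) = 0.806945
b = 1.56 / (1 + 0.806945) = 0.863336
Hb / (g * T^2) = 2.79 / (9.81 * 8.7^2) = 2.79 / 742.5189 = 0.00375748
gamma_b = b - a * Hb/(g*T^2) = 0.863336 - 8.260889 * 0.00375748 = 0.832296
db = Hb / gamma_b = 2.79 / 0.832296
db = 3.3522 m

3.3522


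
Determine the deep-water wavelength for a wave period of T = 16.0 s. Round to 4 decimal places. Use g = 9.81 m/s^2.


L0 = g * T^2 / (2 * pi)
L0 = 9.81 * 16.0^2 / (2 * pi)
L0 = 9.81 * 256.0000 / 6.28319
L0 = 2511.3600 / 6.28319
L0 = 399.6954 m

399.6954


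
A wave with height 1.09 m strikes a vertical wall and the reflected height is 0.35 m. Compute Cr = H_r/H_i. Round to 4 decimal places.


Cr = H_r / H_i
Cr = 0.35 / 1.09
Cr = 0.3211

0.3211


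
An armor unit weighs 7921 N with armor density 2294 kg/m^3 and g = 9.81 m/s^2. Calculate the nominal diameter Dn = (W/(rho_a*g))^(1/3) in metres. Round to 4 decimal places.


V = W / (rho_a * g)
V = 7921 / (2294 * 9.81)
V = 7921 / 22504.14
V = 0.351980 m^3
Dn = V^(1/3) = 0.351980^(1/3)
Dn = 0.7061 m

0.7061


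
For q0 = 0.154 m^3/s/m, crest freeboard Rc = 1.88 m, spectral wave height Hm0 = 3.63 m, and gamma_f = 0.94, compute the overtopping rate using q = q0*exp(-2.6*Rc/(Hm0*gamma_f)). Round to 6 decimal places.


q = q0 * exp(-2.6 * Rc / (Hm0 * gamma_f))
Exponent = -2.6 * 1.88 / (3.63 * 0.94)
= -2.6 * 1.88 / 3.4122
= -1.432507
exp(-1.432507) = 0.238710
q = 0.154 * 0.238710
q = 0.036761 m^3/s/m

0.036761


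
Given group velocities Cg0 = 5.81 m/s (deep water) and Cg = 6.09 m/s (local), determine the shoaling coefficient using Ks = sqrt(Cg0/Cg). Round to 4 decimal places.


Ks = sqrt(Cg0 / Cg)
Ks = sqrt(5.81 / 6.09)
Ks = sqrt(0.9540)
Ks = 0.9767

0.9767


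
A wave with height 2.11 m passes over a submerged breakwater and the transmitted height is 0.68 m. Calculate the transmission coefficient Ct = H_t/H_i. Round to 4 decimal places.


Ct = H_t / H_i
Ct = 0.68 / 2.11
Ct = 0.3223

0.3223


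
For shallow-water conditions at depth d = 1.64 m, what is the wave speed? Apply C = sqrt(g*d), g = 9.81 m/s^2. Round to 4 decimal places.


Using the shallow-water approximation:
C = sqrt(g * d) = sqrt(9.81 * 1.64)
C = sqrt(16.0884)
C = 4.0110 m/s

4.0110


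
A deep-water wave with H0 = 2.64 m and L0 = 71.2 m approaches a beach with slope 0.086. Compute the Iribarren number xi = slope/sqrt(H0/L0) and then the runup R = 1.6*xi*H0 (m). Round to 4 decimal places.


xi = slope / sqrt(H0/L0)
H0/L0 = 2.64/71.2 = 0.037079
sqrt(0.037079) = 0.192558
xi = 0.086 / 0.192558 = 0.446618
R = 1.6 * xi * H0 = 1.6 * 0.446618 * 2.64
R = 1.8865 m

1.8865


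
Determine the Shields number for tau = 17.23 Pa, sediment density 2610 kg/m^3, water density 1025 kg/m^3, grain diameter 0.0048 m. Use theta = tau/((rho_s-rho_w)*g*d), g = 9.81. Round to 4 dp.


theta = tau / ((rho_s - rho_w) * g * d)
rho_s - rho_w = 2610 - 1025 = 1585
Denominator = 1585 * 9.81 * 0.0048 = 74.634480
theta = 17.23 / 74.634480
theta = 0.2309

0.2309


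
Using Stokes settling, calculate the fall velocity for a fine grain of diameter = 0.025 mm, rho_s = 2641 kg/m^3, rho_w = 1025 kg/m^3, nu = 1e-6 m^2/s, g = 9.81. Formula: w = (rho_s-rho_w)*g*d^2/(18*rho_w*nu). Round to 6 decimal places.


w = (rho_s - rho_w) * g * d^2 / (18 * rho_w * nu)
d = 0.025 mm = 0.000025 m
rho_s - rho_w = 2641 - 1025 = 1616
Numerator = 1616 * 9.81 * (0.000025)^2 = 0.000009908100
Denominator = 18 * 1025 * 1e-6 = 0.018450
w = 0.000537 m/s

0.000537


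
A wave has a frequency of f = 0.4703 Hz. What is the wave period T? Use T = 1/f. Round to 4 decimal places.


T = 1 / f
T = 1 / 0.4703
T = 2.1263 s

2.1263


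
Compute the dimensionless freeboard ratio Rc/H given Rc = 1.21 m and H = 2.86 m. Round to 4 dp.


Relative freeboard = Rc / H
= 1.21 / 2.86
= 0.4231

0.4231


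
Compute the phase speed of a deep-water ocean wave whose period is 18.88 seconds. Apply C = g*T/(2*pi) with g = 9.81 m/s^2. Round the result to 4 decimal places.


We use the deep-water celerity formula:
C = g * T / (2 * pi)
C = 9.81 * 18.88 / (2 * 3.14159...)
C = 185.212800 / 6.283185
C = 29.4775 m/s

29.4775


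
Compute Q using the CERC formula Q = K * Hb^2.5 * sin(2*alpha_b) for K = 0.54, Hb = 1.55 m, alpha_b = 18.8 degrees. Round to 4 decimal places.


Q = K * Hb^2.5 * sin(2 * alpha_b)
Hb^2.5 = 1.55^2.5 = 2.991088
sin(2 * 18.8) = sin(37.6) = 0.610145
Q = 0.54 * 2.991088 * 0.610145
Q = 0.9855 m^3/s

0.9855


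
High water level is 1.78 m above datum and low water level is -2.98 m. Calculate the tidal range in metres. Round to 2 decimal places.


Tidal range = High water - Low water
Tidal range = 1.78 - (-2.98)
Tidal range = 4.76 m

4.76


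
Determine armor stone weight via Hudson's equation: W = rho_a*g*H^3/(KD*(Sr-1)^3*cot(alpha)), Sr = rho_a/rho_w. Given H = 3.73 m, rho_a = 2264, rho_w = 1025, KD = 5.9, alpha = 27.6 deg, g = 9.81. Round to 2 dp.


Sr = rho_a / rho_w = 2264 / 1025 = 2.208780
(Sr - 1) = 1.208780
(Sr - 1)^3 = 1.766210
cot(27.6) = 1 / tan(27.6) = 1 / 0.522787 = 1.912824
Numerator = 2264 * 9.81 * 3.73^3 = 1152582.2454
Denominator = 5.9 * 1.766210 * 1.912824 = 19.932843
W = 1152582.2454 / 19.932843
W = 57823.27 N

57823.27


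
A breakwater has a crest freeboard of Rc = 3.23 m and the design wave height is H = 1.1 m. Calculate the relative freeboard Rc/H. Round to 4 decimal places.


Relative freeboard = Rc / H
= 3.23 / 1.1
= 2.9364

2.9364


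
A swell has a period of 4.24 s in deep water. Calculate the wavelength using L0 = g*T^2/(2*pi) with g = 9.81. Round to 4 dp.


L0 = g * T^2 / (2 * pi)
L0 = 9.81 * 4.24^2 / (2 * pi)
L0 = 9.81 * 17.9776 / 6.28319
L0 = 176.3603 / 6.28319
L0 = 28.0686 m

28.0686


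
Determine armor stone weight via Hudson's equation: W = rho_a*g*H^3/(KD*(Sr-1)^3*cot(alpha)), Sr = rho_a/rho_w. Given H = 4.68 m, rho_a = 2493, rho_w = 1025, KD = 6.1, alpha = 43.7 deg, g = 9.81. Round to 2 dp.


Sr = rho_a / rho_w = 2493 / 1025 = 2.432195
(Sr - 1) = 1.432195
(Sr - 1)^3 = 2.937694
cot(43.7) = 1 / tan(43.7) = 1 / 0.955621 = 1.046440
Numerator = 2493 * 9.81 * 4.68^3 = 2506852.8679
Denominator = 6.1 * 2.937694 * 1.046440 = 18.752140
W = 2506852.8679 / 18.752140
W = 133683.56 N

133683.56


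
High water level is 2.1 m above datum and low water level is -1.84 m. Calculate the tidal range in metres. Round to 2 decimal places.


Tidal range = High water - Low water
Tidal range = 2.1 - (-1.84)
Tidal range = 3.94 m

3.94


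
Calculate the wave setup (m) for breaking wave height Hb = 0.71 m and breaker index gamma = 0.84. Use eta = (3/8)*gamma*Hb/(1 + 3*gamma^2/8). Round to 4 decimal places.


eta = (3/8) * gamma * Hb / (1 + 3*gamma^2/8)
Numerator = (3/8) * 0.84 * 0.71 = 0.223650
Denominator = 1 + 3*0.84^2/8 = 1 + 0.264600 = 1.264600
eta = 0.223650 / 1.264600
eta = 0.1769 m

0.1769


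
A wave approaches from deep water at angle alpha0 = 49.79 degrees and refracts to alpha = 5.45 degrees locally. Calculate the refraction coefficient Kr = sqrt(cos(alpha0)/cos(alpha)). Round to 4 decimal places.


Kr = sqrt(cos(alpha0) / cos(alpha))
cos(49.79) = 0.645591
cos(5.45) = 0.995479
Kr = sqrt(0.645591 / 0.995479)
Kr = sqrt(0.648523)
Kr = 0.8053

0.8053


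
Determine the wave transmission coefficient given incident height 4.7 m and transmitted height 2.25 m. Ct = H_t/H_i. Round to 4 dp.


Ct = H_t / H_i
Ct = 2.25 / 4.7
Ct = 0.4787

0.4787


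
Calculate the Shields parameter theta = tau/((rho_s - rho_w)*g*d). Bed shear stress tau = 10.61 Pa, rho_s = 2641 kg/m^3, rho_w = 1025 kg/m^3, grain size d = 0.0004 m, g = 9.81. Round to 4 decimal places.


theta = tau / ((rho_s - rho_w) * g * d)
rho_s - rho_w = 2641 - 1025 = 1616
Denominator = 1616 * 9.81 * 0.0004 = 6.341184
theta = 10.61 / 6.341184
theta = 1.6732

1.6732


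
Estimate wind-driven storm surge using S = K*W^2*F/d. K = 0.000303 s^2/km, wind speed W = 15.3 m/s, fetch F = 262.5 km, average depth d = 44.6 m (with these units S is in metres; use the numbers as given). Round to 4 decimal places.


S = K * W^2 * F / d
W^2 = 15.3^2 = 234.09
S = 0.000303 * 234.09 * 262.5 / 44.6
Numerator = 0.000303 * 234.09 * 262.5 = 18.618933
S = 18.618933 / 44.6 = 0.4175 m

0.4175


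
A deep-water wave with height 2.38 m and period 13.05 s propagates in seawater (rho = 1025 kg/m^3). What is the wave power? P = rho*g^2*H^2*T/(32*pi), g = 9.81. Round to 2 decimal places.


P = rho * g^2 * H^2 * T / (32 * pi)
P = 1025 * 9.81^2 * 2.38^2 * 13.05 / (32 * pi)
P = 1025 * 96.2361 * 5.6644 * 13.05 / 100.53096
P = 72531.47 W/m

72531.47


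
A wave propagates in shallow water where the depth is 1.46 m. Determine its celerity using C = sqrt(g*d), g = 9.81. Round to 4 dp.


Using the shallow-water approximation:
C = sqrt(g * d) = sqrt(9.81 * 1.46)
C = sqrt(14.3226)
C = 3.7845 m/s

3.7845


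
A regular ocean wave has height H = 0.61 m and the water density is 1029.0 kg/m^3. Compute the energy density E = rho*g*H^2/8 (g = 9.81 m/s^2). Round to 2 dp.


E = (1/8) * rho * g * H^2
E = (1/8) * 1029.0 * 9.81 * 0.61^2
E = 0.125 * 1029.0 * 9.81 * 0.3721
E = 469.52 J/m^2

469.52


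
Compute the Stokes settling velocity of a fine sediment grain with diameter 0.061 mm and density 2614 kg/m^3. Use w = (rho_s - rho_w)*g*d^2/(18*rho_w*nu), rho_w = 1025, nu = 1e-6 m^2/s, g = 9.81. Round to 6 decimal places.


w = (rho_s - rho_w) * g * d^2 / (18 * rho_w * nu)
d = 0.061 mm = 0.000061 m
rho_s - rho_w = 2614 - 1025 = 1589
Numerator = 1589 * 9.81 * (0.000061)^2 = 0.000058003283
Denominator = 18 * 1025 * 1e-6 = 0.018450
w = 0.003144 m/s

0.003144


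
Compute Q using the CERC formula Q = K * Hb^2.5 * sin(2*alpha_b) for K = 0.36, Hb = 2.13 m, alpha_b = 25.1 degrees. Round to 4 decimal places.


Q = K * Hb^2.5 * sin(2 * alpha_b)
Hb^2.5 = 2.13^2.5 = 6.621388
sin(2 * 25.1) = sin(50.2) = 0.768284
Q = 0.36 * 6.621388 * 0.768284
Q = 1.8314 m^3/s

1.8314


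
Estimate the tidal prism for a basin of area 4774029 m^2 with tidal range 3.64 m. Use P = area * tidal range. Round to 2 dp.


Tidal prism = Area * Tidal range
P = 4774029 * 3.64
P = 17377465.56 m^3

17377465.56


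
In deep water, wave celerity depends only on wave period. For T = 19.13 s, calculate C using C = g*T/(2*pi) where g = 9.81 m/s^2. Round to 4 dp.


We use the deep-water celerity formula:
C = g * T / (2 * pi)
C = 9.81 * 19.13 / (2 * 3.14159...)
C = 187.665300 / 6.283185
C = 29.8679 m/s

29.8679


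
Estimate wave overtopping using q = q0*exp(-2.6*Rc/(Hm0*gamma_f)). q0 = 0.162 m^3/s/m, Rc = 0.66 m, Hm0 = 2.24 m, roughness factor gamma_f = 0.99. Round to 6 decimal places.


q = q0 * exp(-2.6 * Rc / (Hm0 * gamma_f))
Exponent = -2.6 * 0.66 / (2.24 * 0.99)
= -2.6 * 0.66 / 2.2176
= -0.773810
exp(-0.773810) = 0.461253
q = 0.162 * 0.461253
q = 0.074723 m^3/s/m

0.074723


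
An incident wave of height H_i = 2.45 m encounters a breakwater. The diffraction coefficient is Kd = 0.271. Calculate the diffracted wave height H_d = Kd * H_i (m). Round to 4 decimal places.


H_d = Kd * H_i
H_d = 0.271 * 2.45
H_d = 0.6640 m

0.6640


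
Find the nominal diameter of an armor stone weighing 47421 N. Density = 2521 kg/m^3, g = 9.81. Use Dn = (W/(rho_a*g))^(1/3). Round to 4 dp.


V = W / (rho_a * g)
V = 47421 / (2521 * 9.81)
V = 47421 / 24731.01
V = 1.917471 m^3
Dn = V^(1/3) = 1.917471^(1/3)
Dn = 1.2423 m

1.2423


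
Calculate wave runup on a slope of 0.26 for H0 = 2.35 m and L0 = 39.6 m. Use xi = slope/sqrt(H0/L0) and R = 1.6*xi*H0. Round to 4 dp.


xi = slope / sqrt(H0/L0)
H0/L0 = 2.35/39.6 = 0.059343
sqrt(0.059343) = 0.243605
xi = 0.26 / 0.243605 = 1.067301
R = 1.6 * xi * H0 = 1.6 * 1.067301 * 2.35
R = 4.0131 m

4.0131


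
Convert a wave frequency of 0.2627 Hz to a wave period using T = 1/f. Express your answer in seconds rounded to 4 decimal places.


T = 1 / f
T = 1 / 0.2627
T = 3.8066 s

3.8066


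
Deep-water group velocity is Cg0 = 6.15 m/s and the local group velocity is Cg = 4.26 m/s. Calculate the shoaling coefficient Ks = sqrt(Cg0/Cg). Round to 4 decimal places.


Ks = sqrt(Cg0 / Cg)
Ks = sqrt(6.15 / 4.26)
Ks = sqrt(1.4437)
Ks = 1.2015

1.2015


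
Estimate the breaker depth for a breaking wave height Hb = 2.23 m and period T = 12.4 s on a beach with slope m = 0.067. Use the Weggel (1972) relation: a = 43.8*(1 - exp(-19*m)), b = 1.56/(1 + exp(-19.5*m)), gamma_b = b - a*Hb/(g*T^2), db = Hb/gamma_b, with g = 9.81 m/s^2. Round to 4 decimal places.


a = 43.8 * (1 - exp(-19 * m))
exp(-19 * 0.067) = exp(-1.2730) = 0.279990
a = 43.8 * (1 - 0.279990) = 31.536421
b = 1.56 / (1 + exp(-19.5 * m))
exp(-19.5 * 0.067) = exp(-1.3065) = 0.270766
b = 1.56 / (1 + 0.270766) = 1.227606
Hb / (g * T^2) = 2.23 / (9.81 * 12.4^2) = 2.23 / 1508.3856 = 0.00147840
gamma_b = b - a * Hb/(g*T^2) = 1.227606 - 31.536421 * 0.00147840 = 1.180982
db = Hb / gamma_b = 2.23 / 1.180982
db = 1.8883 m

1.8883
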